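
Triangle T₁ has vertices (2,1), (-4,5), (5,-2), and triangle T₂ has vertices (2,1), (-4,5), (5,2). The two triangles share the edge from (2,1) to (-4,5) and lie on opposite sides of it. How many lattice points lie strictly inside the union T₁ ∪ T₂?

The union is the simple quadrilateral with vertices (2,1), (5,-2), (-4,5), (5,2) in order.
By the shoelace formula, twice the signed area is |(2·(-2) − 5·1) + (5·5 − (-4)·(-2)) + ((-4)·2 − 5·5) + (5·1 − 2·2)| = 24, so the area is 12.
The number of boundary lattice points is Σ gcd(|Δx|,|Δy|) = gcd(3,3) + gcd(9,7) + gcd(9,3) + gcd(3,1) = 3+1+3+1 = 8.
By Pick's theorem I = A − B/2 + 1 = 12 − 8/2 + 1 = 9.

9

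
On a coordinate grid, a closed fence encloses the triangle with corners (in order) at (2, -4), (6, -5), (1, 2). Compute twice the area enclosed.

23

By the shoelace formula, twice the signed area is |[2·(-5) − 6·(-4)] + [6·2 − 1·(-5)] + [1·(-4) − 2·2]| = 23, so the area is 11.5.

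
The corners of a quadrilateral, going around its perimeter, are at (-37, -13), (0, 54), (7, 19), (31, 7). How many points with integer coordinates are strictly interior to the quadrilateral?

1519

Using the shoelace formula, 2A = |[(-37)·54 − 0·(-13)] + [0·19 − 7·54] + [7·7 − 31·19] + [31·(-13) − (-37)·7]| = 3060, so the area is 1530.
Summing gcd(|Δx|,|Δy|) over the edges gives the boundary count: gcd(37,67) + gcd(7,35) + gcd(24,12) + gcd(68,20) = 1+7+12+4 = 24.
Pick's theorem gives I = A − B/2 + 1 = 1530 − 24/2 + 1 = 1519.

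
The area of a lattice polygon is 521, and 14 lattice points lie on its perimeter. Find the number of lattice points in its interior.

From Pick's theorem, I = A − B/2 + 1 = 521 − 14/2 + 1 = 515.

515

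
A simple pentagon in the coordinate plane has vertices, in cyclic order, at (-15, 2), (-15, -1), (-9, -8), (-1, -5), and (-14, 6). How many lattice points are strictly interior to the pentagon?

By the shoelace formula, twice the signed area is |((-15)·(-1) − (-15)·2) + ((-15)·(-8) − (-9)·(-1)) + ((-9)·(-5) − (-1)·(-8)) + ((-1)·6 − (-14)·(-5)) + ((-14)·2 − (-15)·6)| = 179, so the area is 179/2.
The number of boundary lattice points is Σ gcd(|Δx|,|Δy|) = gcd(0,3) + gcd(6,7) + gcd(8,3) + gcd(13,11) + gcd(1,4) = 3+1+1+1+1 = 7.
By Pick's theorem A = I + B/2 − 1, so I = 179/2 − 7/2 + 1 = 87.

87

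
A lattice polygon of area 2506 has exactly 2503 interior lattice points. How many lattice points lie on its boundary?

Pick's theorem gives A = I + B/2 − 1, so B = 2(A − I + 1) = 2(2506 − 2503 + 1) = 8.

8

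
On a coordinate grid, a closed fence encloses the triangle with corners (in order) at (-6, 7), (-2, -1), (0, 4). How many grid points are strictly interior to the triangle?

15

Using the shoelace formula, 2A = |[(-6)·(-1) − (-2)·7] + [(-2)·4 − 0·(-1)] + [0·7 − (-6)·4]| = 36, so the area is 18.
The number of boundary lattice points is Σ gcd(|Δx|,|Δy|) = gcd(4,8) + gcd(2,5) + gcd(6,3) = 4+1+3 = 8.
By Pick's theorem A = I + B/2 − 1, so I = 18 − 8/2 + 1 = 15.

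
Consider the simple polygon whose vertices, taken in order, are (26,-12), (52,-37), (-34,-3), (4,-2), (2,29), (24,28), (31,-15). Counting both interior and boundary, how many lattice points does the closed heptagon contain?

1706

Using the shoelace formula, 2A = |(26·(-37) − 52·(-12)) + (52·(-3) − (-34)·(-37)) + ((-34)·(-2) − 4·(-3)) + (4·29 − 2·(-2)) + (2·28 − 24·29) + (24·(-15) − 31·28) + (31·(-12) − 26·(-15))| = 3402, so the area is 1701.
The number of boundary lattice points is Σ gcd(|Δx|,|Δy|) = gcd(26,25) + gcd(86,34) + gcd(38,1) + gcd(2,31) + gcd(22,1) + gcd(7,43) + gcd(5,3) = 1+2+1+1+1+1+1 = 8.
Pick's theorem gives I = A − B/2 + 1 = 1701 − 8/2 + 1 = 1698, so the closed region contains I + B = 1698 + 8 = 1706 lattice points.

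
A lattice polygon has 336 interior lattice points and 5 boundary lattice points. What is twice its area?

By Pick's theorem, A = I + B/2 − 1 = 336 + 5/2 − 1 = 675/2.
Hence 2A = 675.

675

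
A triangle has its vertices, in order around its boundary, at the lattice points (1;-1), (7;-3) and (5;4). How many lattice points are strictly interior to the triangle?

18

By the shoelace formula, twice the signed area is |(1·(-3) − 7·(-1)) + (7·4 − 5·(-3)) + (5·(-1) − 1·4)| = 38, so the area is 19.
The number of boundary lattice points is Σ gcd(|Δx|,|Δy|) = gcd(6,2) + gcd(2,7) + gcd(4,5) = 2+1+1 = 4.
By Pick's theorem A = I + B/2 − 1, so I = 19 − 4/2 + 1 = 18.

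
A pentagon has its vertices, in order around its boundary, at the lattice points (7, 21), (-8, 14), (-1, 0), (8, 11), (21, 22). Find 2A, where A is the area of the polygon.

501

Using the shoelace formula, 2A = |(7·14 − (-8)·21) + ((-8)·0 − (-1)·14) + ((-1)·11 − 8·0) + (8·22 − 21·11) + (21·21 − 7·22)| = 501, so the area is 250.5.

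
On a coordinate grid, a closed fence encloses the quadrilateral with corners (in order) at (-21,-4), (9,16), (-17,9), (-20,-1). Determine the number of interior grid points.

Using the shoelace formula, 2A = |((-21)·16 − 9·(-4)) + (9·9 − (-17)·16) + ((-17)·(-1) − (-20)·9) + ((-20)·(-4) − (-21)·(-1))| = 309, so the area is 154.5.
Along each edge there are gcd(|Δx|,|Δy|)+1 lattice points, so counting each shared vertex once the boundary has gcd(30,20) + gcd(26,7) + gcd(3,10) + gcd(1,3) = 10+1+1+1 = 13.
Pick's theorem gives I = A − B/2 + 1 = 154.5 − 13/2 + 1 = 149.

149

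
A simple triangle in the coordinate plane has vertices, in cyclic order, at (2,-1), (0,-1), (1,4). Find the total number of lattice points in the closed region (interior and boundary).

8

Using the shoelace formula, 2A = |[2·(-1) − 0·(-1)] + [0·4 − 1·(-1)] + [1·(-1) − 2·4]| = 10, so the area is 5.
The number of boundary lattice points is Σ gcd(|Δx|,|Δy|) = gcd(2,0) + gcd(1,5) + gcd(1,5) = 2+1+1 = 4.
Pick's theorem gives I = A − B/2 + 1 = 5 − 4/2 + 1 = 4, so the closed region contains I + B = 4 + 4 = 8 lattice points.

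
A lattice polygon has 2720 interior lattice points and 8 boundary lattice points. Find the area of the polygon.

2723

Pick's theorem states A = I + B/2 − 1, so A = 2720 + 8/2 − 1 = 2723.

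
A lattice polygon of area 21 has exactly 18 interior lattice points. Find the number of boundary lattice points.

8

Pick's theorem gives A = I + B/2 − 1, so B = 2(A − I + 1) = 2(21 − 18 + 1) = 8.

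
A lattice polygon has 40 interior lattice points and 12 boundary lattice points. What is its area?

45

By Pick's theorem, A = I + B/2 − 1 = 40 + 12/2 − 1 = 45.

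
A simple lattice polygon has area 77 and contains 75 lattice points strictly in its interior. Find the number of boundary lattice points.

Pick's theorem gives A = I + B/2 − 1, so B = 2(A − I + 1) = 2(77 − 75 + 1) = 6.

6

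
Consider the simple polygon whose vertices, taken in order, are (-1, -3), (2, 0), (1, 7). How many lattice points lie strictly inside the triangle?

By the shoelace formula, twice the signed area is |[(-1)·0 − 2·(-3)] + [2·7 − 1·0] + [1·(-3) − (-1)·7]| = 24, so the area is 12.
The number of boundary lattice points is Σ gcd(|Δx|,|Δy|) = gcd(3,3) + gcd(1,7) + gcd(2,10) = 3+1+2 = 6.
By Pick's theorem A = I + B/2 − 1, so I = 12 − 6/2 + 1 = 10.

10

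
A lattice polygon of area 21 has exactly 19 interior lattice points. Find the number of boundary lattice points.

Pick's theorem gives A = I + B/2 − 1, so B = 2(A − I + 1) = 2(21 − 19 + 1) = 6.

6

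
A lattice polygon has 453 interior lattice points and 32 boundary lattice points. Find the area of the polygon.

468

Pick's theorem states A = I + B/2 − 1, so A = 453 + 32/2 − 1 = 468.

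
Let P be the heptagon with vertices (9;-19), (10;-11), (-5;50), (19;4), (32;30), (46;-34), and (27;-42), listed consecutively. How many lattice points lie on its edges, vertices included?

The number of boundary lattice points is Σ gcd(|Δx|,|Δy|) = gcd(1,8) + gcd(15,61) + gcd(24,46) + gcd(13,26) + gcd(14,64) + gcd(19,8) + gcd(18,23) = 1+1+2+13+2+1+1 = 21.

21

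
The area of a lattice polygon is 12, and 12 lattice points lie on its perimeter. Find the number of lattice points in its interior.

From Pick's theorem, I = A − B/2 + 1 = 12 − 12/2 + 1 = 7.

7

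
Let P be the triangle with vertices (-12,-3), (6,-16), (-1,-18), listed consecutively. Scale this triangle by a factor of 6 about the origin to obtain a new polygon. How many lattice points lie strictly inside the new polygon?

By the shoelace formula, twice the signed area is |((-12)·(-16) − 6·(-3)) + (6·(-18) − (-1)·(-16)) + ((-1)·(-3) − (-12)·(-18))| = 127, so the area is 127/2.
Summing gcd(|Δx|,|Δy|) over the edges gives the boundary count: gcd(18,13) + gcd(7,2) + gcd(11,15) = 1+1+1 = 3.
Scaling by 6 multiplies the area by 6² = 36 (so the new area is 2286) and multiplies the boundary lattice-point count by 6, giving 18.
By Pick's theorem, the interior count of the dilated polygon is 2286 − 18/2 + 1 = 2278.

2278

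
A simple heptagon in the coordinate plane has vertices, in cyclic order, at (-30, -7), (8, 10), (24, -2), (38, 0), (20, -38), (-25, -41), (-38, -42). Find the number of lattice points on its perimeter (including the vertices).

14

Along each edge there are gcd(|Δx|,|Δy|)+1 lattice points, so counting each shared vertex once the boundary has gcd(38,17) + gcd(16,12) + gcd(14,2) + gcd(18,38) + gcd(45,3) + gcd(13,1) + gcd(8,35) = 1+4+2+2+3+1+1 = 14.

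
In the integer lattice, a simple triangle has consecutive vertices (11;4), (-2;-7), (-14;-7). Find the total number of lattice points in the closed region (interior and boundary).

74

By the shoelace formula, twice the signed area is |[11·(-7) − (-2)·4] + [(-2)·(-7) − (-14)·(-7)] + [(-14)·4 − 11·(-7)]| = 132, so the area is 66.
The number of boundary lattice points is Σ gcd(|Δx|,|Δy|) = gcd(13,11) + gcd(12,0) + gcd(25,11) = 1+12+1 = 14.
Pick's theorem gives I = A − B/2 + 1 = 66 − 14/2 + 1 = 60, so the closed region contains I + B = 60 + 14 = 74 lattice points.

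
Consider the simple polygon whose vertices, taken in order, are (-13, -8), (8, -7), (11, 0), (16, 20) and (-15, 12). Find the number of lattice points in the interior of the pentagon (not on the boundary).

606

Using the shoelace formula, 2A = |[(-13)·(-7) − 8·(-8)] + [8·0 − 11·(-7)] + [11·20 − 16·0] + [16·12 − (-15)·20] + [(-15)·(-8) − (-13)·12]| = 1220, so the area is 610.
The number of boundary lattice points is Σ gcd(|Δx|,|Δy|) = gcd(21,1) + gcd(3,7) + gcd(5,20) + gcd(31,8) + gcd(2,20) = 1+1+5+1+2 = 10.
By Pick's theorem A = I + B/2 − 1, so I = 610 − 10/2 + 1 = 606.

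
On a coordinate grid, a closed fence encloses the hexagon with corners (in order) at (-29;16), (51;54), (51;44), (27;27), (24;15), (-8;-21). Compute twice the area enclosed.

The shoelace formula gives twice the area as |((-29)·54 − 51·16) + (51·44 − 51·54) + (51·27 − 27·44) + (27·15 − 24·27) + (24·(-21) − (-8)·15) + ((-8)·16 − (-29)·(-21))| = 4067, so the area is 4067/2.

4067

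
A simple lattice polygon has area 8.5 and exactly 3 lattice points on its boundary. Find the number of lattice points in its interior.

8

From Pick's theorem, I = A − B/2 + 1 = 8.5 − 3/2 + 1 = 8.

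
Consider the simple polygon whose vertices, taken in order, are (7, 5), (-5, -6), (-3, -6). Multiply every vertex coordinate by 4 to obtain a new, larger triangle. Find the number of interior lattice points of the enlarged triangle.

Using the shoelace formula, 2A = |(7·(-6) − (-5)·5) + ((-5)·(-6) − (-3)·(-6)) + ((-3)·5 − 7·(-6))| = 22, so the area is 11.
Summing gcd(|Δx|,|Δy|) over the edges gives the boundary count: gcd(12,11) + gcd(2,0) + gcd(10,11) = 1+2+1 = 4.
Scaling by 4 multiplies the area by 4² = 16 (so the new area is 176) and multiplies the boundary lattice-point count by 4, giving 16.
By Pick's theorem, the interior count of the dilated polygon is 176 − 16/2 + 1 = 169.

169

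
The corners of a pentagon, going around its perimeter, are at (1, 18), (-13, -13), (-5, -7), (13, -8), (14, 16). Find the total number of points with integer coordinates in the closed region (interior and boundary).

The shoelace formula gives twice the area as |(1·(-13) − (-13)·18) + ((-13)·(-7) − (-5)·(-13)) + ((-5)·(-8) − 13·(-7)) + (13·16 − 14·(-8)) + (14·18 − 1·16)| = 934, so the area is 467.
Summing gcd(|Δx|,|Δy|) over the edges gives the boundary count: gcd(14,31) + gcd(8,6) + gcd(18,1) + gcd(1,24) + gcd(13,2) = 1+2+1+1+1 = 6.
Pick's theorem gives I = A − B/2 + 1 = 467 − 6/2 + 1 = 465, so the closed region contains I + B = 465 + 6 = 471 lattice points.

471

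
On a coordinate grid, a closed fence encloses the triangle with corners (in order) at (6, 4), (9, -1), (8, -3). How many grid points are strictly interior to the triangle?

Using the shoelace formula, 2A = |(6·(-1) − 9·4) + (9·(-3) − 8·(-1)) + (8·4 − 6·(-3))| = 11, so the area is 5.5.
Along each edge there are gcd(|Δx|,|Δy|)+1 lattice points, so counting each shared vertex once the boundary has gcd(3,5) + gcd(1,2) + gcd(2,7) = 1+1+1 = 3.
Pick's theorem gives I = A − B/2 + 1 = 5.5 − 3/2 + 1 = 5.

5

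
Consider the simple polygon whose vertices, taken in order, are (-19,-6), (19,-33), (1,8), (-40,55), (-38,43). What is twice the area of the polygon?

Using the shoelace formula, 2A = |[(-19)·(-33) − 19·(-6)] + [19·8 − 1·(-33)] + [1·55 − (-40)·8] + [(-40)·43 − (-38)·55] + [(-38)·(-6) − (-19)·43]| = 2716, so the area is 1358.

2716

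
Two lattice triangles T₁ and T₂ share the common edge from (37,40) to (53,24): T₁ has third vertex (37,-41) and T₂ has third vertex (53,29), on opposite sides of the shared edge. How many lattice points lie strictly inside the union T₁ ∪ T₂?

The union is the simple quadrilateral with vertices (37,40), (37,-41), (53,24), (53,29) in order.
Using the shoelace formula, 2A = |[37·(-41) − 37·40] + [37·24 − 53·(-41)] + [53·29 − 53·24] + [53·40 − 37·29]| = 1376, so the area is 688.
Along each edge there are gcd(|Δx|,|Δy|)+1 lattice points, so counting each shared vertex once the boundary has gcd(0,81) + gcd(16,65) + gcd(0,5) + gcd(16,11) = 81+1+5+1 = 88.
By Pick's theorem I = A − B/2 + 1 = 688 − 88/2 + 1 = 645.

645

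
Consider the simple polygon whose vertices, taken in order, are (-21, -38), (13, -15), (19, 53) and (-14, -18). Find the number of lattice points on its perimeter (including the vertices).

Summing gcd(|Δx|,|Δy|) over the edges gives the boundary count: gcd(34,23) + gcd(6,68) + gcd(33,71) + gcd(7,20) = 1+2+1+1 = 5.

5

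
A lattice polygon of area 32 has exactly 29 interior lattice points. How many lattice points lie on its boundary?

8

Pick's theorem gives A = I + B/2 − 1, so B = 2(A − I + 1) = 2(32 − 29 + 1) = 8.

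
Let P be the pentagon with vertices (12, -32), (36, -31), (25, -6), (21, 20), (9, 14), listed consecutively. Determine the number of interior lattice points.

807

Using the shoelace formula, 2A = |(12·(-31) − 36·(-32)) + (36·(-6) − 25·(-31)) + (25·20 − 21·(-6)) + (21·14 − 9·20) + (9·(-32) − 12·14)| = 1623, so the area is 811.5.
Summing gcd(|Δx|,|Δy|) over the edges gives the boundary count: gcd(24,1) + gcd(11,25) + gcd(4,26) + gcd(12,6) + gcd(3,46) = 1+1+2+6+1 = 11.
By Pick's theorem A = I + B/2 − 1, so I = 811.5 − 11/2 + 1 = 807.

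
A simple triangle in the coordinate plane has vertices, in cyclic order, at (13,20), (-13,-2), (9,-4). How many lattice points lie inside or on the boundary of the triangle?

273

The shoelace formula gives twice the area as |(13·(-2) − (-13)·20) + ((-13)·(-4) − 9·(-2)) + (9·20 − 13·(-4))| = 536, so the area is 268.
Along each edge there are gcd(|Δx|,|Δy|)+1 lattice points, so counting each shared vertex once the boundary has gcd(26,22) + gcd(22,2) + gcd(4,24) = 2+2+4 = 8.
Pick's theorem gives I = A − B/2 + 1 = 268 − 8/2 + 1 = 265, so the closed region contains I + B = 265 + 8 = 273 lattice points.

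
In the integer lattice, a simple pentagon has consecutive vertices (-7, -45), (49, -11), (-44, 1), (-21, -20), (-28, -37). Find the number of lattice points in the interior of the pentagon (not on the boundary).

1980

By the shoelace formula, twice the signed area is |((-7)·(-11) − 49·(-45)) + (49·1 − (-44)·(-11)) + ((-44)·(-20) − (-21)·1) + ((-21)·(-37) − (-28)·(-20)) + ((-28)·(-45) − (-7)·(-37))| = 3966, so the area is 1983.
The number of boundary lattice points is Σ gcd(|Δx|,|Δy|) = gcd(56,34) + gcd(93,12) + gcd(23,21) + gcd(7,17) + gcd(21,8) = 2+3+1+1+1 = 8.
Pick's theorem gives I = A − B/2 + 1 = 1983 − 8/2 + 1 = 1980.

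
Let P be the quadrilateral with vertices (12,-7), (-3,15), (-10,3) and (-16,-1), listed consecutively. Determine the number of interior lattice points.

Using the shoelace formula, 2A = |[12·15 − (-3)·(-7)] + [(-3)·3 − (-10)·15] + [(-10)·(-1) − (-16)·3] + [(-16)·(-7) − 12·(-1)]| = 482, so the area is 241.
The number of boundary lattice points is Σ gcd(|Δx|,|Δy|) = gcd(15,22) + gcd(7,12) + gcd(6,4) + gcd(28,6) = 1+1+2+2 = 6.
Pick's theorem gives I = A − B/2 + 1 = 241 − 6/2 + 1 = 239.

239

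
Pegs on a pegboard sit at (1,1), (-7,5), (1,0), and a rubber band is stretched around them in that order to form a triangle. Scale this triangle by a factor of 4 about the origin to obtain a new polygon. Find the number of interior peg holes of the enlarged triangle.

53

Using the shoelace formula, 2A = |[1·5 − (-7)·1] + [(-7)·0 − 1·5] + [1·1 − 1·0]| = 8, so the area is 4.
Along each edge there are gcd(|Δx|,|Δy|)+1 lattice points, so counting each shared vertex once the boundary has gcd(8,4) + gcd(8,5) + gcd(0,1) = 4+1+1 = 6.
Scaling by 4 multiplies the area by 4² = 16 (so the new area is 64) and multiplies the boundary lattice-point count by 4, giving 24.
By Pick's theorem, the interior count of the dilated polygon is 64 − 24/2 + 1 = 53.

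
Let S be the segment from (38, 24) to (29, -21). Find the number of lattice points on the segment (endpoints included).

The number of lattice points on a segment between lattice points is gcd(|Δx|,|Δy|) + 1 = gcd(9,45) + 1 = 9 + 1 = 10.

10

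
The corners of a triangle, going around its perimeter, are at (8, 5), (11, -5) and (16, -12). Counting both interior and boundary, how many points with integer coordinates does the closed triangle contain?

Using the shoelace formula, 2A = |(8·(-5) − 11·5) + (11·(-12) − 16·(-5)) + (16·5 − 8·(-12))| = 29, so the area is 29/2.
Summing gcd(|Δx|,|Δy|) over the edges gives the boundary count: gcd(3,10) + gcd(5,7) + gcd(8,17) = 1+1+1 = 3.
Pick's theorem gives I = A − B/2 + 1 = 29/2 − 3/2 + 1 = 14, so the closed region contains I + B = 14 + 3 = 17 lattice points.

17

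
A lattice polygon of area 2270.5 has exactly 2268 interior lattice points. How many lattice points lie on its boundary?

Pick's theorem gives A = I + B/2 − 1, so B = 2(A − I + 1) = 2(2270.5 − 2268 + 1) = 7.

7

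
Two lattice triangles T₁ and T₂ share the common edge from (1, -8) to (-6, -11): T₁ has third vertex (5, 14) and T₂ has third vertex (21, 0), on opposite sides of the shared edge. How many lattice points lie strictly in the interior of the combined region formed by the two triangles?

The union is the simple quadrilateral with vertices (1, -8), (5, 14), (-6, -11), (21, 0) in order.
The shoelace formula gives twice the area as |(1·14 − 5·(-8)) + (5·(-11) − (-6)·14) + ((-6)·0 − 21·(-11)) + (21·(-8) − 1·0)| = 146, so the area is 73.
The number of boundary lattice points is Σ gcd(|Δx|,|Δy|) = gcd(4,22) + gcd(11,25) + gcd(27,11) + gcd(20,8) = 2+1+1+4 = 8.
By Pick's theorem I = A − B/2 + 1 = 73 − 8/2 + 1 = 70.

70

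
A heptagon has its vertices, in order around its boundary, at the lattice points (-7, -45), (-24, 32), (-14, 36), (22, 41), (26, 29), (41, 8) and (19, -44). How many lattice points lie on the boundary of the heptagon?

Along each edge there are gcd(|Δx|,|Δy|)+1 lattice points, so counting each shared vertex once the boundary has gcd(17,77) + gcd(10,4) + gcd(36,5) + gcd(4,12) + gcd(15,21) + gcd(22,52) + gcd(26,1) = 1+2+1+4+3+2+1 = 14.

14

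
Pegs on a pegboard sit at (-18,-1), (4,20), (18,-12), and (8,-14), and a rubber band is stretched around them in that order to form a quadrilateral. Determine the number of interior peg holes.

582

Using the shoelace formula, 2A = |[(-18)·20 − 4·(-1)] + [4·(-12) − 18·20] + [18·(-14) − 8·(-12)] + [8·(-1) − (-18)·(-14)]| = 1180, so the area is 590.
Summing gcd(|Δx|,|Δy|) over the edges gives the boundary count: gcd(22,21) + gcd(14,32) + gcd(10,2) + gcd(26,13) = 1+2+2+13 = 18.
By Pick's theorem A = I + B/2 − 1, so I = 590 − 18/2 + 1 = 582.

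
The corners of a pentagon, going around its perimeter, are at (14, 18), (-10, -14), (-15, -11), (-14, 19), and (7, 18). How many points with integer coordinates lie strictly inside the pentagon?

By the shoelace formula, twice the signed area is |(14·(-14) − (-10)·18) + ((-10)·(-11) − (-15)·(-14)) + ((-15)·19 − (-14)·(-11)) + ((-14)·18 − 7·19) + (7·18 − 14·18)| = 1066, so the area is 533.
The number of boundary lattice points is Σ gcd(|Δx|,|Δy|) = gcd(24,32) + gcd(5,3) + gcd(1,30) + gcd(21,1) + gcd(7,0) = 8+1+1+1+7 = 18.
By Pick's theorem A = I + B/2 − 1, so I = 533 − 18/2 + 1 = 525.

525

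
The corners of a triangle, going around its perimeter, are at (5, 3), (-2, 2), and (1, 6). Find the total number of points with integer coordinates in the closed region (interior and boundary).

15

By the shoelace formula, twice the signed area is |(5·2 − (-2)·3) + ((-2)·6 − 1·2) + (1·3 − 5·6)| = 25, so the area is 25/2.
Along each edge there are gcd(|Δx|,|Δy|)+1 lattice points, so counting each shared vertex once the boundary has gcd(7,1) + gcd(3,4) + gcd(4,3) = 1+1+1 = 3.
Pick's theorem gives I = A − B/2 + 1 = 25/2 − 3/2 + 1 = 12, so the closed region contains I + B = 12 + 3 = 15 lattice points.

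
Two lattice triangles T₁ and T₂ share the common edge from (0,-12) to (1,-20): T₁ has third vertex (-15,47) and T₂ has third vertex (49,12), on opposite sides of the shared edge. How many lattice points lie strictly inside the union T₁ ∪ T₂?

The union is the simple quadrilateral with vertices (0,-12), (-15,47), (1,-20), (49,12) in order.
Using the shoelace formula, 2A = |[0·47 − (-15)·(-12)] + [(-15)·(-20) − 1·47] + [1·12 − 49·(-20)] + [49·(-12) − 0·12]| = 477, so the area is 238.5.
The number of boundary lattice points is Σ gcd(|Δx|,|Δy|) = gcd(15,59) + gcd(16,67) + gcd(48,32) + gcd(49,24) = 1+1+16+1 = 19.
By Pick's theorem I = A − B/2 + 1 = 238.5 − 19/2 + 1 = 230.

230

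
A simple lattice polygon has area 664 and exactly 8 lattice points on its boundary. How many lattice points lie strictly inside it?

661

From Pick's theorem, I = A − B/2 + 1 = 664 − 8/2 + 1 = 661.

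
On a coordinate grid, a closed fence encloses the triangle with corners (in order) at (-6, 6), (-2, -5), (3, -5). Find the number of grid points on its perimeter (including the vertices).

7

Summing gcd(|Δx|,|Δy|) over the edges gives the boundary count: gcd(4,11) + gcd(5,0) + gcd(9,11) = 1+5+1 = 7.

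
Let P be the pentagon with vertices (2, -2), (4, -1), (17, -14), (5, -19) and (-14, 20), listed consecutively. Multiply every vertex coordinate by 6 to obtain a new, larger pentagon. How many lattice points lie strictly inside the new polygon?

The shoelace formula gives twice the area as |(2·(-1) − 4·(-2)) + (4·(-14) − 17·(-1)) + (17·(-19) − 5·(-14)) + (5·20 − (-14)·(-19)) + ((-14)·(-2) − 2·20)| = 464, so the area is 232.
The number of boundary lattice points is Σ gcd(|Δx|,|Δy|) = gcd(2,1) + gcd(13,13) + gcd(12,5) + gcd(19,39) + gcd(16,22) = 1+13+1+1+2 = 18.
Scaling by 6 multiplies the area by 6² = 36 (so the new area is 8352) and multiplies the boundary lattice-point count by 6, giving 108.
By Pick's theorem, the interior count of the dilated polygon is 8352 − 108/2 + 1 = 8299.

8299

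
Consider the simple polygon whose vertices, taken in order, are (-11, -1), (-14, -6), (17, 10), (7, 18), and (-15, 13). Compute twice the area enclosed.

769

By the shoelace formula, twice the signed area is |((-11)·(-6) − (-14)·(-1)) + ((-14)·10 − 17·(-6)) + (17·18 − 7·10) + (7·13 − (-15)·18) + ((-15)·(-1) − (-11)·13)| = 769, so the area is 769/2.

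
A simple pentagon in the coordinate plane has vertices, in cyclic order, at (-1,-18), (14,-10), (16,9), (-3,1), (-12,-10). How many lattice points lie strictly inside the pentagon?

418

By the shoelace formula, twice the signed area is |((-1)·(-10) − 14·(-18)) + (14·9 − 16·(-10)) + (16·1 − (-3)·9) + ((-3)·(-10) − (-12)·1) + ((-12)·(-18) − (-1)·(-10))| = 839, so the area is 839/2.
Along each edge there are gcd(|Δx|,|Δy|)+1 lattice points, so counting each shared vertex once the boundary has gcd(15,8) + gcd(2,19) + gcd(19,8) + gcd(9,11) + gcd(11,8) = 1+1+1+1+1 = 5.
By Pick's theorem A = I + B/2 − 1, so I = 839/2 − 5/2 + 1 = 418.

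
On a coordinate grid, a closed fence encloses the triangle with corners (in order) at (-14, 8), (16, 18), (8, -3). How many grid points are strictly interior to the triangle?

265

By the shoelace formula, twice the signed area is |[(-14)·18 − 16·8] + [16·(-3) − 8·18] + [8·8 − (-14)·(-3)]| = 550, so the area is 275.
Along each edge there are gcd(|Δx|,|Δy|)+1 lattice points, so counting each shared vertex once the boundary has gcd(30,10) + gcd(8,21) + gcd(22,11) = 10+1+11 = 22.
Pick's theorem gives I = A − B/2 + 1 = 275 − 22/2 + 1 = 265.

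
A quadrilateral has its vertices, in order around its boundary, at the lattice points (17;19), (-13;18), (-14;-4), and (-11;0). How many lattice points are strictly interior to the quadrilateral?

301

The shoelace formula gives twice the area as |(17·18 − (-13)·19) + ((-13)·(-4) − (-14)·18) + ((-14)·0 − (-11)·(-4)) + ((-11)·19 − 17·0)| = 604, so the area is 302.
Summing gcd(|Δx|,|Δy|) over the edges gives the boundary count: gcd(30,1) + gcd(1,22) + gcd(3,4) + gcd(28,19) = 1+1+1+1 = 4.
By Pick's theorem A = I + B/2 − 1, so I = 302 − 4/2 + 1 = 301.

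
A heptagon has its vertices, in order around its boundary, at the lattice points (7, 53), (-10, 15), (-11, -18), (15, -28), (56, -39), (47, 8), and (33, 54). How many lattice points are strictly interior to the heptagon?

By the shoelace formula, twice the signed area is |(7·15 − (-10)·53) + ((-10)·(-18) − (-11)·15) + ((-11)·(-28) − 15·(-18)) + (15·(-39) − 56·(-28)) + (56·8 − 47·(-39)) + (47·54 − 33·8) + (33·53 − 7·54)| = 8467, so the area is 8467/2.
Along each edge there are gcd(|Δx|,|Δy|)+1 lattice points, so counting each shared vertex once the boundary has gcd(17,38) + gcd(1,33) + gcd(26,10) + gcd(41,11) + gcd(9,47) + gcd(14,46) + gcd(26,1) = 1+1+2+1+1+2+1 = 9.
By Pick's theorem A = I + B/2 − 1, so I = 8467/2 − 9/2 + 1 = 4230.

4230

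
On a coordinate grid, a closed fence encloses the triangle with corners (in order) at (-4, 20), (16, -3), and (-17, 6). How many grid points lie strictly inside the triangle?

288

By the shoelace formula, twice the signed area is |[(-4)·(-3) − 16·20] + [16·6 − (-17)·(-3)] + [(-17)·20 − (-4)·6]| = 579, so the area is 579/2.
Along each edge there are gcd(|Δx|,|Δy|)+1 lattice points, so counting each shared vertex once the boundary has gcd(20,23) + gcd(33,9) + gcd(13,14) = 1+3+1 = 5.
Pick's theorem gives I = A − B/2 + 1 = 579/2 − 5/2 + 1 = 288.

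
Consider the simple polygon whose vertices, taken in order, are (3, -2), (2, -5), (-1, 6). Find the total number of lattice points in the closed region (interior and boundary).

14

By the shoelace formula, twice the signed area is |[3·(-5) − 2·(-2)] + [2·6 − (-1)·(-5)] + [(-1)·(-2) − 3·6]| = 20, so the area is 10.
The number of boundary lattice points is Σ gcd(|Δx|,|Δy|) = gcd(1,3) + gcd(3,11) + gcd(4,8) = 1+1+4 = 6.
Pick's theorem gives I = A − B/2 + 1 = 10 − 6/2 + 1 = 8, so the closed region contains I + B = 8 + 6 = 14 lattice points.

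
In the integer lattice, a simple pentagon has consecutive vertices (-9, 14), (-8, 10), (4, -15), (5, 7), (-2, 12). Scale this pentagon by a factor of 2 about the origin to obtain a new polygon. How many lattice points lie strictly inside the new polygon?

The shoelace formula gives twice the area as |[(-9)·10 − (-8)·14] + [(-8)·(-15) − 4·10] + [4·7 − 5·(-15)] + [5·12 − (-2)·7] + [(-2)·14 − (-9)·12]| = 359, so the area is 359/2.
Along each edge there are gcd(|Δx|,|Δy|)+1 lattice points, so counting each shared vertex once the boundary has gcd(1,4) + gcd(12,25) + gcd(1,22) + gcd(7,5) + gcd(7,2) = 1+1+1+1+1 = 5.
Scaling by 2 multiplies the area by 2² = 4 (so the new area is 718) and multiplies the boundary lattice-point count by 2, giving 10.
By Pick's theorem, the interior count of the dilated polygon is 718 − 10/2 + 1 = 714.

714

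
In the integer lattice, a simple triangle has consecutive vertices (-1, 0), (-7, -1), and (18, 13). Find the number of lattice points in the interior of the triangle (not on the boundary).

By the shoelace formula, twice the signed area is |((-1)·(-1) − (-7)·0) + ((-7)·13 − 18·(-1)) + (18·0 − (-1)·13)| = 59, so the area is 29.5.
Summing gcd(|Δx|,|Δy|) over the edges gives the boundary count: gcd(6,1) + gcd(25,14) + gcd(19,13) = 1+1+1 = 3.
By Pick's theorem A = I + B/2 − 1, so I = 29.5 − 3/2 + 1 = 29.

29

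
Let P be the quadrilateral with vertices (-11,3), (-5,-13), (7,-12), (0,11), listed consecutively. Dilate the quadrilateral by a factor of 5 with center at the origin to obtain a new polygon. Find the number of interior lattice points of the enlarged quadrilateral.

The shoelace formula gives twice the area as |[(-11)·(-13) − (-5)·3] + [(-5)·(-12) − 7·(-13)] + [7·11 − 0·(-12)] + [0·3 − (-11)·11]| = 507, so the area is 507/2.
Summing gcd(|Δx|,|Δy|) over the edges gives the boundary count: gcd(6,16) + gcd(12,1) + gcd(7,23) + gcd(11,8) = 2+1+1+1 = 5.
Scaling by 5 multiplies the area by 5² = 25 (so the new area is 12675/2) and multiplies the boundary lattice-point count by 5, giving 25.
By Pick's theorem, the interior count of the dilated polygon is 12675/2 − 25/2 + 1 = 6326.

6326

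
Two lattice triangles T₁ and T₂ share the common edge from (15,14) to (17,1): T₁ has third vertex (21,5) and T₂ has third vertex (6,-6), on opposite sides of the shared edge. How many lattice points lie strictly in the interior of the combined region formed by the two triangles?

The union is the simple quadrilateral with vertices (15,14), (21,5), (17,1), (6,-6) in order.
By the shoelace formula, twice the signed area is |[15·5 − 21·14] + [21·1 − 17·5] + [17·(-6) − 6·1] + [6·14 − 15·(-6)]| = 217, so the area is 217/2.
Along each edge there are gcd(|Δx|,|Δy|)+1 lattice points, so counting each shared vertex once the boundary has gcd(6,9) + gcd(4,4) + gcd(11,7) + gcd(9,20) = 3+4+1+1 = 9.
By Pick's theorem I = A − B/2 + 1 = 217/2 − 9/2 + 1 = 105.

105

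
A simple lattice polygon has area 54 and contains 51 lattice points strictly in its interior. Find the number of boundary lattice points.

8

Pick's theorem gives A = I + B/2 − 1, so B = 2(A − I + 1) = 2(54 − 51 + 1) = 8.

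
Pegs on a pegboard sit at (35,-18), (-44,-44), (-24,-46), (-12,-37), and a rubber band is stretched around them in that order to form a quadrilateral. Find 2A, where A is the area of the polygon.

The shoelace formula gives twice the area as |[35·(-44) − (-44)·(-18)] + [(-44)·(-46) − (-24)·(-44)] + [(-24)·(-37) − (-12)·(-46)] + [(-12)·(-18) − 35·(-37)]| = 483, so the area is 483/2.

483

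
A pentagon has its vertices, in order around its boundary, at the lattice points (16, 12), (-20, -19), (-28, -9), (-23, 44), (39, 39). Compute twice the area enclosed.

4624

By the shoelace formula, twice the signed area is |(16·(-19) − (-20)·12) + ((-20)·(-9) − (-28)·(-19)) + ((-28)·44 − (-23)·(-9)) + ((-23)·39 − 39·44) + (39·12 − 16·39)| = 4624, so the area is 2312.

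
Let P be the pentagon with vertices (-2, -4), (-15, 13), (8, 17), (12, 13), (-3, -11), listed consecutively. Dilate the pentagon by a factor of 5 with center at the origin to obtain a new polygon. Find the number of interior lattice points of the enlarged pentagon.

8076

By the shoelace formula, twice the signed area is |[(-2)·13 − (-15)·(-4)] + [(-15)·17 − 8·13] + [8·13 − 12·17] + [12·(-11) − (-3)·13] + [(-3)·(-4) − (-2)·(-11)]| = 648, so the area is 324.
Summing gcd(|Δx|,|Δy|) over the edges gives the boundary count: gcd(13,17) + gcd(23,4) + gcd(4,4) + gcd(15,24) + gcd(1,7) = 1+1+4+3+1 = 10.
Scaling by 5 multiplies the area by 5² = 25 (so the new area is 8100) and multiplies the boundary lattice-point count by 5, giving 50.
By Pick's theorem, the interior count of the dilated polygon is 8100 − 50/2 + 1 = 8076.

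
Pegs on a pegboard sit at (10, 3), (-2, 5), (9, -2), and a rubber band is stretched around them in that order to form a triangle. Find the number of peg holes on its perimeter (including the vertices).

4

The number of boundary lattice points is Σ gcd(|Δx|,|Δy|) = gcd(12,2) + gcd(11,7) + gcd(1,5) = 2+1+1 = 4.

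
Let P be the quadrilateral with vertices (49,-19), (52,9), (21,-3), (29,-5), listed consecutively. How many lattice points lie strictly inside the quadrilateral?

Using the shoelace formula, 2A = |[49·9 − 52·(-19)] + [52·(-3) − 21·9] + [21·(-5) − 29·(-3)] + [29·(-19) − 49·(-5)]| = 760, so the area is 380.
The number of boundary lattice points is Σ gcd(|Δx|,|Δy|) = gcd(3,28) + gcd(31,12) + gcd(8,2) + gcd(20,14) = 1+1+2+2 = 6.
By Pick's theorem A = I + B/2 − 1, so I = 380 − 6/2 + 1 = 378.

378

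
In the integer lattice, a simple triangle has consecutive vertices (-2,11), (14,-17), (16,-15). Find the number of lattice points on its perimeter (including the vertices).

8

Along each edge there are gcd(|Δx|,|Δy|)+1 lattice points, so counting each shared vertex once the boundary has gcd(16,28) + gcd(2,2) + gcd(18,26) = 4+2+2 = 8.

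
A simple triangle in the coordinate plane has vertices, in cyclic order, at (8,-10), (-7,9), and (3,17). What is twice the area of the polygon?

Using the shoelace formula, 2A = |[8·9 − (-7)·(-10)] + [(-7)·17 − 3·9] + [3·(-10) − 8·17]| = 310, so the area is 155.

310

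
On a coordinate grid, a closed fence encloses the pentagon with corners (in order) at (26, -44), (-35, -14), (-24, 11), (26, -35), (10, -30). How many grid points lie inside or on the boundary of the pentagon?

1085

By the shoelace formula, twice the signed area is |(26·(-14) − (-35)·(-44)) + ((-35)·11 − (-24)·(-14)) + ((-24)·(-35) − 26·11) + (26·(-30) − 10·(-35)) + (10·(-44) − 26·(-30))| = 2161, so the area is 2161/2.
The number of boundary lattice points is Σ gcd(|Δx|,|Δy|) = gcd(61,30) + gcd(11,25) + gcd(50,46) + gcd(16,5) + gcd(16,14) = 1+1+2+1+2 = 7.
Pick's theorem gives I = A − B/2 + 1 = 2161/2 − 7/2 + 1 = 1078, so the closed region contains I + B = 1078 + 7 = 1085 lattice points.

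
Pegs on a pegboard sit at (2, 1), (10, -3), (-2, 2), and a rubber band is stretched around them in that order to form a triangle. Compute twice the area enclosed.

8

By the shoelace formula, twice the signed area is |(2·(-3) − 10·1) + (10·2 − (-2)·(-3)) + ((-2)·1 − 2·2)| = 8, so the area is 4.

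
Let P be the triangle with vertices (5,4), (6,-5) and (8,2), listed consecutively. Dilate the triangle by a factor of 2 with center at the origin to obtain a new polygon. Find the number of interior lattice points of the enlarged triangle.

48

By the shoelace formula, twice the signed area is |[5·(-5) − 6·4] + [6·2 − 8·(-5)] + [8·4 − 5·2]| = 25, so the area is 12.5.
The number of boundary lattice points is Σ gcd(|Δx|,|Δy|) = gcd(1,9) + gcd(2,7) + gcd(3,2) = 1+1+1 = 3.
Scaling by 2 multiplies the area by 2² = 4 (so the new area is 50) and multiplies the boundary lattice-point count by 2, giving 6.
By Pick's theorem, the interior count of the dilated polygon is 50 − 6/2 + 1 = 48.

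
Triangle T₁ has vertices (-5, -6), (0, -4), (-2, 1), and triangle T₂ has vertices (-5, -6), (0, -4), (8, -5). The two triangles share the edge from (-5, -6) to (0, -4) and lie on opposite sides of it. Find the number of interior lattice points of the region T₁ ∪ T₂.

24

The union is the simple quadrilateral with vertices (-5, -6), (-2, 1), (0, -4), (8, -5) in order.
By the shoelace formula, twice the signed area is |[(-5)·1 − (-2)·(-6)] + [(-2)·(-4) − 0·1] + [0·(-5) − 8·(-4)] + [8·(-6) − (-5)·(-5)]| = 50, so the area is 25.
Along each edge there are gcd(|Δx|,|Δy|)+1 lattice points, so counting each shared vertex once the boundary has gcd(3,7) + gcd(2,5) + gcd(8,1) + gcd(13,1) = 1+1+1+1 = 4.
By Pick's theorem I = A − B/2 + 1 = 25 − 4/2 + 1 = 24.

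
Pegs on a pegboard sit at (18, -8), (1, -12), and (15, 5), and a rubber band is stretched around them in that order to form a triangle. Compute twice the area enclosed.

233

By the shoelace formula, twice the signed area is |(18·(-12) − 1·(-8)) + (1·5 − 15·(-12)) + (15·(-8) − 18·5)| = 233, so the area is 233/2.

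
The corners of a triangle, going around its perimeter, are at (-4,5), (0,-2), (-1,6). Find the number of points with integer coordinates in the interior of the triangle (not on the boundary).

12

Using the shoelace formula, 2A = |[(-4)·(-2) − 0·5] + [0·6 − (-1)·(-2)] + [(-1)·5 − (-4)·6]| = 25, so the area is 25/2.
The number of boundary lattice points is Σ gcd(|Δx|,|Δy|) = gcd(4,7) + gcd(1,8) + gcd(3,1) = 1+1+1 = 3.
Pick's theorem gives I = A − B/2 + 1 = 25/2 − 3/2 + 1 = 12.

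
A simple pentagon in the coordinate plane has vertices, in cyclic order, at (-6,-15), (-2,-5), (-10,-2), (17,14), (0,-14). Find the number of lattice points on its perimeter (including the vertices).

6

Summing gcd(|Δx|,|Δy|) over the edges gives the boundary count: gcd(4,10) + gcd(8,3) + gcd(27,16) + gcd(17,28) + gcd(6,1) = 2+1+1+1+1 = 6.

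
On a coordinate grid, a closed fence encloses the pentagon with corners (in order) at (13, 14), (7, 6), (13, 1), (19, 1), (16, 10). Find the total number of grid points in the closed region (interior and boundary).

The shoelace formula gives twice the area as |(13·6 − 7·14) + (7·1 − 13·6) + (13·1 − 19·1) + (19·10 − 16·1) + (16·14 − 13·10)| = 171, so the area is 171/2.
Summing gcd(|Δx|,|Δy|) over the edges gives the boundary count: gcd(6,8) + gcd(6,5) + gcd(6,0) + gcd(3,9) + gcd(3,4) = 2+1+6+3+1 = 13.
Pick's theorem gives I = A − B/2 + 1 = 171/2 − 13/2 + 1 = 80, so the closed region contains I + B = 80 + 13 = 93 lattice points.

93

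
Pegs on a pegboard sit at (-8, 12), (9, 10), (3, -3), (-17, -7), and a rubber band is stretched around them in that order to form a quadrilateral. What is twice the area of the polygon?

577

By the shoelace formula, twice the signed area is |[(-8)·10 − 9·12] + [9·(-3) − 3·10] + [3·(-7) − (-17)·(-3)] + [(-17)·12 − (-8)·(-7)]| = 577, so the area is 288.5.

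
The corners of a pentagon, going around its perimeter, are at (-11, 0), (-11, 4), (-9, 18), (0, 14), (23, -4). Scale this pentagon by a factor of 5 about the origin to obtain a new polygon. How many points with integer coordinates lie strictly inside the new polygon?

8701

The shoelace formula gives twice the area as |[(-11)·4 − (-11)·0] + [(-11)·18 − (-9)·4] + [(-9)·14 − 0·18] + [0·(-4) − 23·14] + [23·0 − (-11)·(-4)]| = 698, so the area is 349.
The number of boundary lattice points is Σ gcd(|Δx|,|Δy|) = gcd(0,4) + gcd(2,14) + gcd(9,4) + gcd(23,18) + gcd(34,4) = 4+2+1+1+2 = 10.
Scaling by 5 multiplies the area by 5² = 25 (so the new area is 8725) and multiplies the boundary lattice-point count by 5, giving 50.
By Pick's theorem, the interior count of the dilated polygon is 8725 − 50/2 + 1 = 8701.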